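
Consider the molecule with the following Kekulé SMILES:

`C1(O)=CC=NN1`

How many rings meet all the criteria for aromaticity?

1

The SMILES encodes a five-membered ring with two adjacent nitrogens (one bearing H, one in a double bond) and two double bonds.
The 5-membered ring with two adjacent nitrogens (one N–H, one =N–) is planar and fully conjugated; 2 ring double bonds (4 π electrons) plus a heteroatom lone pair (2) give 6 π electrons. 6 = 4(1)+2, so it is aromatic (pyrazole).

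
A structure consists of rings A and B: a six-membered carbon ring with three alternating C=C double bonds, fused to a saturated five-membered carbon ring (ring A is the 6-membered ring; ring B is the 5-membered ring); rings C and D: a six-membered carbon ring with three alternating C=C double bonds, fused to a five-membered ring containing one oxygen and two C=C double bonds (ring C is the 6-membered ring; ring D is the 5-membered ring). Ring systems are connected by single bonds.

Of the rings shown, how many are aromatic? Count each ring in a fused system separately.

3

Ring A is planar and fully conjugated; 3 ring double bonds give 6 π electrons. That satisfies 4n+2 with n=1, so ring A is aromatic (benzene ring).
Ring B has three sp³ carbons, so it is not fully conjugated — not aromatic (cyclopentane ring).
Rings C and D form a fused bicyclic system (with one oxygen) with 9 sp² atoms and 10 π electrons from ring double bonds plus a heteroatom lone pair. 10 = 4(2)+2, so the system is aromatic and both rings count as aromatic (benzofuran).
Aromatic: A, C, D. Total: 3.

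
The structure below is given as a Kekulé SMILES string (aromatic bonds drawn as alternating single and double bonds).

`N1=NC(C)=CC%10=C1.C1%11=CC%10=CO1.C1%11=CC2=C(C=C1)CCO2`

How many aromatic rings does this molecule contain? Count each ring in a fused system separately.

The SMILES encodes a six-membered ring with two adjacent nitrogens and three alternating double bonds; a five-membered ring of four carbons and one oxygen, with two C=C double bonds; a six-membered carbon ring with three alternating C=C double bonds, fused to a five-membered ring containing one oxygen and two sp³ carbons.
The 6-membered ring with two nitrogens (1,2) has a continuous p-orbital overlap around the ring; 3 ring double bonds give 6 π electrons. Since 6 = 4n+2 (n=1), it is aromatic (pyridazine).
The 5-membered ring with one oxygen is fully conjugated (every ring atom contributes a p orbital); 2 ring double bonds (4 π electrons) plus a heteroatom lone pair (2) give 6 π electrons. 6 = 4(1)+2, so it is aromatic (furan).
The 6-membered ring is fully conjugated (every ring atom contributes a p orbital); 3 ring double bonds give 6 π electrons. That satisfies 4n+2 with n=1, so it is aromatic (benzene ring).
The second 5-membered ring with one oxygen has two sp³ carbons, so it is not fully conjugated — not aromatic (oxolane ring).
3 of the 4 rings are aromatic. Total: 3.

3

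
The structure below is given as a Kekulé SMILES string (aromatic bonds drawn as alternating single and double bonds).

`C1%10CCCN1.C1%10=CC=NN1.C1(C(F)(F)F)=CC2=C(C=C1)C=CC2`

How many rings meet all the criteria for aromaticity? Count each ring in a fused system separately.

2

The SMILES encodes a five-membered saturated ring of four carbons and one N–H nitrogen; a five-membered ring with two adjacent nitrogens (one bearing H, one in a double bond) and two double bonds; a six-membered carbon ring with three alternating C=C double bonds, fused to a five-membered carbon ring containing one C=C double bond and one sp³ carbon.
The 5-membered ring with one N–H has only sp³ atoms, so it is not fully conjugated — not aromatic (pyrrolidine).
The 5-membered ring with two adjacent nitrogens (one N–H, one =N–) is planar and fully conjugated; 2 ring double bonds (4 π electrons) plus a heteroatom lone pair (2) give 6 π electrons. 6 = 4(1)+2, so it is aromatic (pyrazole).
The 6-membered ring is planar and fully conjugated; 3 ring double bonds give 6 π electrons. 6 = 4(1)+2, so it is aromatic (benzene ring).
The 5-membered ring has one sp³ carbon, so it is not fully conjugated — not aromatic (cyclopentene ring).
2 of the 4 rings are aromatic. Total: 2.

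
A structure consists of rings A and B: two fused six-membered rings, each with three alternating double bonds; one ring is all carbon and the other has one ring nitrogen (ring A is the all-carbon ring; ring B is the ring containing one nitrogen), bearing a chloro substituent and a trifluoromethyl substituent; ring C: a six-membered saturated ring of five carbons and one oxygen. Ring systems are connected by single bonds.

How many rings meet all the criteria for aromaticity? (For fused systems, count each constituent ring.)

2

Rings A and B form a fused bicyclic system (with one nitrogen) with 10 sp² atoms and 10 π electrons from ring double bonds. 10 = 4(2)+2, so the system is aromatic and both rings count as aromatic (quinoline).
Ring C has only sp³ atoms, so it is not fully conjugated — not aromatic (tetrahydropyran).
Aromatic: A, B. Total: 2.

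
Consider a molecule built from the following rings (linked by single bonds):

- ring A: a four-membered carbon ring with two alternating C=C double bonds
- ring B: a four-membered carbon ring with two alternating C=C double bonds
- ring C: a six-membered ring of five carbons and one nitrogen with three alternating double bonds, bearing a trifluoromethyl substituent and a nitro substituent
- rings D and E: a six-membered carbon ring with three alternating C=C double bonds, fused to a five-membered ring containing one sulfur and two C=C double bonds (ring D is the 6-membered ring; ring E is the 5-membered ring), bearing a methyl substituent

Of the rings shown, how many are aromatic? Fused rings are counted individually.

Ring A has only sp² ring atoms; a planar conformation would have a fully conjugated π system of 4 electrons. But 4 = 4(1), which is 4n not 4n+2, so ring A is not aromatic (cyclobutadiene) — cyclobutadiene is antiaromatic and distorts to a rectangle.
Ring B has only sp² ring atoms; a planar conformation would have a fully conjugated π system of 4 electrons. But 4 = 4(1), which is 4n not 4n+2, so ring B is not aromatic (cyclobutadiene) — cyclobutadiene is antiaromatic and distorts to a rectangle.
Ring C is planar and fully conjugated; 3 ring double bonds give 6 π electrons. 6 = 4(1)+2, so ring C is aromatic (pyridine).
Rings D and E form a fused bicyclic system (with one sulfur) with 9 sp² atoms and 10 π electrons from ring double bonds plus a heteroatom lone pair. 10 = 4(2)+2, so the system is aromatic and both rings count as aromatic (benzothiophene).
Aromatic: C, D, E. Total: 3.

3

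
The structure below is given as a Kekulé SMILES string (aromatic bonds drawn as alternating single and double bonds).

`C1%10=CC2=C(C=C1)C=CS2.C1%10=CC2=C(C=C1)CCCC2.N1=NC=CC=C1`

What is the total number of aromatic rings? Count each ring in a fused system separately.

The SMILES encodes a six-membered carbon ring with three alternating C=C double bonds, fused to a five-membered ring containing one sulfur and two C=C double bonds; a six-membered carbon ring with three alternating C=C double bonds, fused to a saturated six-membered carbon ring; a six-membered ring with two adjacent nitrogens and three alternating double bonds.
The fused 6/5-membered bicyclic (with one sulfur) is a single π system with 9 sp² atoms and 10 π electrons from ring double bonds plus a heteroatom lone pair. 10 = 4(2)+2, so the system is aromatic and both rings count as aromatic (benzothiophene).
The 6-membered ring is fully conjugated (every ring atom contributes a p orbital); 3 ring double bonds give 6 π electrons. Since 6 = 4n+2 (n=1), it is aromatic (benzene ring).
The second 6-membered ring has four sp³ carbons, so it is not fully conjugated — not aromatic (cyclohexane ring).
The 6-membered ring with two nitrogens (1,2) has a continuous p-orbital overlap around the ring; 3 ring double bonds give 6 π electrons. That satisfies 4n+2 with n=1, so it is aromatic (pyridazine).
4 of the 5 rings are aromatic. Total: 4.

4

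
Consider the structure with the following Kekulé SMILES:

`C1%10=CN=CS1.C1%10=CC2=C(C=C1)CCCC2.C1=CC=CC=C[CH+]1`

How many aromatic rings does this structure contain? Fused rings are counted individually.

The SMILES encodes a five-membered ring with a sulfur at position 1 and a nitrogen at position 3 (in a C=N bond), with two double bonds; a six-membered carbon ring with three alternating C=C double bonds, fused to a saturated six-membered carbon ring; a seven-membered all-carbon ring bearing a positive charge on one carbon, with three C=C double bonds.
The 5-membered ring with one sulfur and one =N– has a continuous p-orbital overlap around the ring; 2 ring double bonds (4 π electrons) plus a heteroatom lone pair (2) give 6 π electrons. Since 6 = 4n+2 (n=1), it is aromatic (thiazole).
The 6-membered ring is planar and fully conjugated; 3 ring double bonds give 6 π electrons. 6 = 4(1)+2, so it is aromatic (benzene ring).
The second 6-membered ring has four sp³ carbons, so it is not fully conjugated — not aromatic (cyclohexane ring).
The 7-membered ring has a continuous p-orbital overlap around the ring; 3 ring double bonds (6 π electrons) plus the carbocation's empty p orbital (0, but keeps the ring conjugated) give 6 π electrons. 6 = 4(1)+2, so it is aromatic (tropylium cation).
3 of the 4 rings are aromatic. Total: 3.

3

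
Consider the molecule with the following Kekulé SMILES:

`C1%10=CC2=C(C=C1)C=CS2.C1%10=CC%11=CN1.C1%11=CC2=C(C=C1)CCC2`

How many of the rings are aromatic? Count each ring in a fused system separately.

The SMILES encodes a six-membered carbon ring with three alternating C=C double bonds, fused to a five-membered ring containing one sulfur and two C=C double bonds; a five-membered ring of four carbons and one nitrogen bearing a hydrogen, with two C=C double bonds; a six-membered carbon ring with three alternating C=C double bonds, fused to a saturated five-membered carbon ring.
The fused 6/5-membered bicyclic (with one sulfur) is a single π system with 9 sp² atoms and 10 π electrons from ring double bonds plus a heteroatom lone pair. 10 = 4(2)+2, so the system is aromatic and both rings count as aromatic (benzothiophene).
The 5-membered ring with one N–H is planar and fully conjugated; 2 ring double bonds (4 π electrons) plus a heteroatom lone pair (2) give 6 π electrons. That satisfies 4n+2 with n=1, so it is aromatic (pyrrole).
The 6-membered ring is planar and fully conjugated; 3 ring double bonds give 6 π electrons. 6 = 4(1)+2, so it is aromatic (benzene ring).
The 5-membered ring has three sp³ carbons, so it is not fully conjugated — not aromatic (cyclopentane ring).
4 of the 5 rings are aromatic. Total: 4.

4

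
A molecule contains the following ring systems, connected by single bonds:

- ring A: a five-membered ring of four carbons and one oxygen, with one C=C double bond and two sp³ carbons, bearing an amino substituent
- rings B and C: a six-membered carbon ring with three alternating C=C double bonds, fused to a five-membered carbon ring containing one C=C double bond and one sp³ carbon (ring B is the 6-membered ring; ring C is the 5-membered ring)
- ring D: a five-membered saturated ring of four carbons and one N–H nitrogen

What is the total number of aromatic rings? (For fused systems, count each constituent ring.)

Ring A has two sp³ carbons, so it is not fully conjugated — not aromatic (2,3-dihydrofuran).
Ring B has a continuous p-orbital overlap around the ring; 3 ring double bonds give 6 π electrons. That satisfies 4n+2 with n=1, so ring B is aromatic (benzene ring).
Ring C has one sp³ carbon, so it is not fully conjugated — not aromatic (cyclopentene ring).
Ring D has only sp³ atoms, so it is not fully conjugated — not aromatic (pyrrolidine).
Aromatic: B. Total: 1.

1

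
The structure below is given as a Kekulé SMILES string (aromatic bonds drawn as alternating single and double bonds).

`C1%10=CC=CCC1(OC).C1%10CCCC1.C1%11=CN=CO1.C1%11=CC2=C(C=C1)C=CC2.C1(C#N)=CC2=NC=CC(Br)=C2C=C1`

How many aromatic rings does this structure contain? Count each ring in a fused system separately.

The SMILES encodes a six-membered carbon ring with two conjugated C=C double bonds and two sp³ carbons; a five-membered saturated carbon ring; a five-membered ring with an oxygen at position 1 and a nitrogen at position 3 (in a C=N bond), with two double bonds; a six-membered carbon ring with three alternating C=C double bonds, fused to a five-membered carbon ring containing one C=C double bond and one sp³ carbon; two fused six-membered rings, each with three alternating double bonds; one ring is all carbon and the other has one ring nitrogen.
The 6-membered ring has two sp³ carbons, so it is not fully conjugated — not aromatic (1,3-cyclohexadiene).
The 5-membered ring has only sp³ atoms, so it is not fully conjugated — not aromatic (cyclopentane).
The 5-membered ring with one oxygen and one =N– is planar and fully conjugated; 2 ring double bonds (4 π electrons) plus a heteroatom lone pair (2) give 6 π electrons. Since 6 = 4n+2 (n=1), it is aromatic (oxazole).
The second 6-membered ring is fully conjugated (every ring atom contributes a p orbital); 3 ring double bonds give 6 π electrons. 6 = 4(1)+2, so it is aromatic (benzene ring).
The second 5-membered ring has one sp³ carbon, so it is not fully conjugated — not aromatic (cyclopentene ring).
The fused 6/6-membered bicyclic (with one nitrogen) is a single π system with 10 sp² atoms and 10 π electrons from ring double bonds. 10 = 4(2)+2, so the system is aromatic and both rings count as aromatic (quinoline).
4 of the 7 rings are aromatic. Total: 4.

4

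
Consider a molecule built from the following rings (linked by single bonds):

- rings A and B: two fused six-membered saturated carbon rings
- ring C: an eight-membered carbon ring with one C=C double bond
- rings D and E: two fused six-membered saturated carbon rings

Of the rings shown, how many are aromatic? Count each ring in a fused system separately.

0

Ring A has only sp³ atoms, so it is not fully conjugated — not aromatic (cyclohexane ring).
Ring B has only sp³ atoms, so it is not fully conjugated — not aromatic (cyclohexane ring).
Ring C has six sp³ carbons, so it is not fully conjugated — not aromatic (cyclooctene).
Ring D has only sp³ atoms, so it is not fully conjugated — not aromatic (cyclohexane ring).
Ring E has only sp³ atoms, so it is not fully conjugated — not aromatic (cyclohexane ring).
No ring is aromatic. Total: 0.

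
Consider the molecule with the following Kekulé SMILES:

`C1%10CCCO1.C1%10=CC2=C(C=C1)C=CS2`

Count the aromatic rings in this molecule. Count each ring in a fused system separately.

The SMILES encodes a five-membered saturated ring of four carbons and one oxygen; a six-membered carbon ring with three alternating C=C double bonds, fused to a five-membered ring containing one sulfur and two C=C double bonds.
The 5-membered ring with one oxygen has only sp³ atoms, so it is not fully conjugated — not aromatic (tetrahydrofuran).
The fused 6/5-membered bicyclic (with one sulfur) is a single π system with 9 sp² atoms and 10 π electrons from ring double bonds plus a heteroatom lone pair. 10 = 4(2)+2, so the system is aromatic and both rings count as aromatic (benzothiophene).
2 of the 3 rings are aromatic. Total: 2.

2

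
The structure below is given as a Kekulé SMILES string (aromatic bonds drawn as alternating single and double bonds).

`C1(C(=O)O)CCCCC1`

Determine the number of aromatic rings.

0

The SMILES encodes a six-membered saturated carbon ring.
The 6-membered ring has only sp³ atoms, so it is not fully conjugated — not aromatic (cyclohexane).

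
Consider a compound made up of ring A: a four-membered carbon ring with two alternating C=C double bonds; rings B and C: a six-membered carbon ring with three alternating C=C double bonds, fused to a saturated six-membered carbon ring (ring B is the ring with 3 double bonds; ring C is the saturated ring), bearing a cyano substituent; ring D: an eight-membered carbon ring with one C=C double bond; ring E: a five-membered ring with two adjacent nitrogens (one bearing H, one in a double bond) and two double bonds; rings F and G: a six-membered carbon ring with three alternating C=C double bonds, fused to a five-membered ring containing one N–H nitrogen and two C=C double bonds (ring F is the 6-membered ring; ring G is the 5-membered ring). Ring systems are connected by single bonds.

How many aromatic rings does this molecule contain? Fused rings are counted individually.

Ring A has only sp² ring atoms; a planar conformation would have a fully conjugated π system of 4 electrons. But 4 = 4(1), which is 4n not 4n+2, so ring A is not aromatic (cyclobutadiene) — cyclobutadiene is antiaromatic and distorts to a rectangle.
Ring B is planar and fully conjugated; 3 ring double bonds give 6 π electrons. Since 6 = 4n+2 (n=1), ring B is aromatic (benzene ring).
Ring C has four sp³ carbons, so it is not fully conjugated — not aromatic (cyclohexane ring).
Ring D has six sp³ carbons, so it is not fully conjugated — not aromatic (cyclooctene).
Ring E is planar and fully conjugated; 2 ring double bonds (4 π electrons) plus a heteroatom lone pair (2) give 6 π electrons. Since 6 = 4n+2 (n=1), ring E is aromatic (pyrazole).
Rings F and G form a fused bicyclic system (with one N–H) with 9 sp² atoms and 10 π electrons from ring double bonds plus a heteroatom lone pair. 10 = 4(2)+2, so the system is aromatic and both rings count as aromatic (indole).
Aromatic: B, E, F, G. Total: 4.

4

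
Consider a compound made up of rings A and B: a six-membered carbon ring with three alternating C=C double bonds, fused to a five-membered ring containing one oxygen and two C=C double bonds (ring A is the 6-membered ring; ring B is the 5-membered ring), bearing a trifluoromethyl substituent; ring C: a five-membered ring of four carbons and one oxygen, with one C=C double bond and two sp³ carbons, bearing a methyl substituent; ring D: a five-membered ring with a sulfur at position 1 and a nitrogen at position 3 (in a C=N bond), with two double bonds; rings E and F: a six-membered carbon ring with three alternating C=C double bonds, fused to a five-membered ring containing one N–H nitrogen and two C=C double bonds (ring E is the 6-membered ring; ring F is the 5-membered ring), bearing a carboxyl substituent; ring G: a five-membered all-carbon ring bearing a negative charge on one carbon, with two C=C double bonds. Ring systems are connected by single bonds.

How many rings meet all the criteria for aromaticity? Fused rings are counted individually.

Rings A and B form a fused bicyclic system (with one oxygen) with 9 sp² atoms and 10 π electrons from ring double bonds plus a heteroatom lone pair. 10 = 4(2)+2, so the system is aromatic and both rings count as aromatic (benzofuran).
Ring C has two sp³ carbons, so it is not fully conjugated — not aromatic (2,3-dihydrofuran).
Ring D is planar and fully conjugated; 2 ring double bonds (4 π electrons) plus a heteroatom lone pair (2) give 6 π electrons. 6 = 4(1)+2, so ring D is aromatic (thiazole).
Rings E and F form a fused bicyclic system (with one N–H) with 9 sp² atoms and 10 π electrons from ring double bonds plus a heteroatom lone pair. 10 = 4(2)+2, so the system is aromatic and both rings count as aromatic (indole).
Ring G is fully conjugated (every ring atom contributes a p orbital); 2 ring double bonds (4 π electrons) plus the carbanion lone pair (2) give 6 π electrons. 6 = 4(1)+2, so ring G is aromatic (cyclopentadienyl anion).
Aromatic: A, B, D, E, F, G. Total: 6.

6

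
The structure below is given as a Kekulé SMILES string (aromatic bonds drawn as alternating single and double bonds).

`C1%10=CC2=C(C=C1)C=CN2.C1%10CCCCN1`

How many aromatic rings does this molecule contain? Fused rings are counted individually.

2

The SMILES encodes a six-membered carbon ring with three alternating C=C double bonds, fused to a five-membered ring containing one N–H nitrogen and two C=C double bonds; a six-membered saturated ring of five carbons and one N–H nitrogen.
The fused 6/5-membered bicyclic (with one N–H) is a single π system with 9 sp² atoms and 10 π electrons from ring double bonds plus a heteroatom lone pair. 10 = 4(2)+2, so the system is aromatic and both rings count as aromatic (indole).
The 6-membered ring with one N–H has only sp³ atoms, so it is not fully conjugated — not aromatic (piperidine).
2 of the 3 rings are aromatic. Total: 2.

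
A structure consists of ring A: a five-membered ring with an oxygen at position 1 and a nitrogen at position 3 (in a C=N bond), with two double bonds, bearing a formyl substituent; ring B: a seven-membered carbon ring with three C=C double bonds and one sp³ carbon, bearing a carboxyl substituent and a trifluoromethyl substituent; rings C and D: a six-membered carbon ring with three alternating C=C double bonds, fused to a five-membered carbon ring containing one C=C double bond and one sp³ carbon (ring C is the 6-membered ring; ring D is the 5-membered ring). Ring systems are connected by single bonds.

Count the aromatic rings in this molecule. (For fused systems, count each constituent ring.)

Ring A is fully conjugated (every ring atom contributes a p orbital); 2 ring double bonds (4 π electrons) plus a heteroatom lone pair (2) give 6 π electrons. 6 = 4(1)+2, so ring A is aromatic (oxazole).
Ring B has one sp³ carbon, so it is not fully conjugated — not aromatic (cycloheptatriene).
Ring C has a continuous p-orbital overlap around the ring; 3 ring double bonds give 6 π electrons. 6 = 4(1)+2, so ring C is aromatic (benzene ring).
Ring D has one sp³ carbon, so it is not fully conjugated — not aromatic (cyclopentene ring).
Aromatic: A, C. Total: 2.

2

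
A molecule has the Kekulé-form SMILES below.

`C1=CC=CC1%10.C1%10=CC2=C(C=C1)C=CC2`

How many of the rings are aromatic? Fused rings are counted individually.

1

The SMILES encodes a five-membered carbon ring with two conjugated C=C double bonds and one sp³ carbon; a six-membered carbon ring with three alternating C=C double bonds, fused to a five-membered carbon ring containing one C=C double bond and one sp³ carbon.
The 5-membered ring has one sp³ carbon, so it is not fully conjugated — not aromatic (cyclopentadiene).
The 6-membered ring is planar and fully conjugated; 3 ring double bonds give 6 π electrons. That satisfies 4n+2 with n=1, so it is aromatic (benzene ring).
The second 5-membered ring has one sp³ carbon, so it is not fully conjugated — not aromatic (cyclopentene ring).
1 of the 3 rings is aromatic. Total: 1.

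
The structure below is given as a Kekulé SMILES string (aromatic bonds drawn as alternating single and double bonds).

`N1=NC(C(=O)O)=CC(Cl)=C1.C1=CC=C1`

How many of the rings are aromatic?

The SMILES encodes a six-membered ring with two adjacent nitrogens and three alternating double bonds; a four-membered carbon ring with two alternating C=C double bonds.
The 6-membered ring with two nitrogens (1,2) is planar and fully conjugated; 3 ring double bonds give 6 π electrons. That satisfies 4n+2 with n=1, so it is aromatic (pyridazine).
The 4-membered ring has only sp² ring atoms; a planar conformation would have a fully conjugated π system of 4 electrons. But 4 = 4(1), which is 4n not 4n+2, so it is not aromatic (cyclobutadiene) — cyclobutadiene is antiaromatic and distorts to a rectangle.
1 of the 2 rings is aromatic. Total: 1.

1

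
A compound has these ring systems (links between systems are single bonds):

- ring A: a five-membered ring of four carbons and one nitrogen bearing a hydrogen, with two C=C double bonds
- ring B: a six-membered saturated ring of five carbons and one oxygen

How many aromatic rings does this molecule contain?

1

Ring A is planar and fully conjugated; 2 ring double bonds (4 π electrons) plus a heteroatom lone pair (2) give 6 π electrons. That satisfies 4n+2 with n=1, so ring A is aromatic (pyrrole).
Ring B has only sp³ atoms, so it is not fully conjugated — not aromatic (tetrahydropyran).
Aromatic: A. Total: 1.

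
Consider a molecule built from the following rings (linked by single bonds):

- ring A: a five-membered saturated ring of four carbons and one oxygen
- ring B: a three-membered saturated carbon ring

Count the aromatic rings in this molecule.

0

Ring A has only sp³ atoms, so it is not fully conjugated — not aromatic (tetrahydrofuran).
Ring B has only sp³ atoms, so it is not fully conjugated — not aromatic (cyclopropane).
No ring is aromatic. Total: 0.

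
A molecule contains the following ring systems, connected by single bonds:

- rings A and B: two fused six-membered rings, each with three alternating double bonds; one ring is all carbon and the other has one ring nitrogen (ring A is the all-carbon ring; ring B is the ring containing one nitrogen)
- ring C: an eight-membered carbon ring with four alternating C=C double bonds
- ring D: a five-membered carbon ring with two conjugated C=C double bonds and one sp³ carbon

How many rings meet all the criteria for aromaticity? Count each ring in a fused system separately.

2

Rings A and B form a fused bicyclic system (with one nitrogen) with 10 sp² atoms and 10 π electrons from ring double bonds. 10 = 4(2)+2, so the system is aromatic and both rings count as aromatic (quinoline).
Ring C has only sp² ring atoms; a planar conformation would have a fully conjugated π system of 8 electrons. But 8 = 4(2), which is 4n not 4n+2, so ring C is not aromatic (cyclooctatetraene) — cyclooctatetraene distorts into a non-planar tub to avoid antiaromaticity.
Ring D has one sp³ carbon, so it is not fully conjugated — not aromatic (cyclopentadiene).
Aromatic: A, B. Total: 2.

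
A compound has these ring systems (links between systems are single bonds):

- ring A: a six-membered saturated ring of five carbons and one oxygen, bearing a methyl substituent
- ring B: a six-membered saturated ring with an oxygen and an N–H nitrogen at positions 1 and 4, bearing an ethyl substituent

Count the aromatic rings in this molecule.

Ring A has only sp³ atoms, so it is not fully conjugated — not aromatic (tetrahydropyran).
Ring B has only sp³ atoms, so it is not fully conjugated — not aromatic (morpholine).
No ring is aromatic. Total: 0.

0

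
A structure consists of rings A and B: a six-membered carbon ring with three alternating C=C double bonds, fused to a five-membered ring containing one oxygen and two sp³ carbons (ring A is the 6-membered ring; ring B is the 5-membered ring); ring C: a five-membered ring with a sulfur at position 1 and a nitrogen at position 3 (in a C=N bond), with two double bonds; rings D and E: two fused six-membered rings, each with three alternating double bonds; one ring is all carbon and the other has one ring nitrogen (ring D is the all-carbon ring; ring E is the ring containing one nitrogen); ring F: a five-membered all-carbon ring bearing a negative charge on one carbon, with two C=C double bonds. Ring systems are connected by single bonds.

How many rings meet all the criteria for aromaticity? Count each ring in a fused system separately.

5

Ring A is fully conjugated (every ring atom contributes a p orbital); 3 ring double bonds give 6 π electrons. Since 6 = 4n+2 (n=1), ring A is aromatic (benzene ring).
Ring B has two sp³ carbons, so it is not fully conjugated — not aromatic (oxolane ring).
Ring C is fully conjugated (every ring atom contributes a p orbital); 2 ring double bonds (4 π electrons) plus a heteroatom lone pair (2) give 6 π electrons. Since 6 = 4n+2 (n=1), ring C is aromatic (thiazole).
Rings D and E form a fused bicyclic system (with one nitrogen) with 10 sp² atoms and 10 π electrons from ring double bonds. 10 = 4(2)+2, so the system is aromatic and both rings count as aromatic (quinoline).
Ring F is fully conjugated (every ring atom contributes a p orbital); 2 ring double bonds (4 π electrons) plus the carbanion lone pair (2) give 6 π electrons. Since 6 = 4n+2 (n=1), ring F is aromatic (cyclopentadienyl anion).
Aromatic: A, C, D, E, F. Total: 5.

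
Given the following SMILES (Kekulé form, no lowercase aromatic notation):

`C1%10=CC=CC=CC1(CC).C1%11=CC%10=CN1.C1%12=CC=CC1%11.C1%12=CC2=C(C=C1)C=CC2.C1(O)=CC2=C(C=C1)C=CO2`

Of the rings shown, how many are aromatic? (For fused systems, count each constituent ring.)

4

The SMILES encodes a seven-membered carbon ring with three C=C double bonds and one sp³ carbon; a five-membered ring of four carbons and one nitrogen bearing a hydrogen, with two C=C double bonds; a five-membered carbon ring with two conjugated C=C double bonds and one sp³ carbon; a six-membered carbon ring with three alternating C=C double bonds, fused to a five-membered carbon ring containing one C=C double bond and one sp³ carbon; a six-membered carbon ring with three alternating C=C double bonds, fused to a five-membered ring containing one oxygen and two C=C double bonds.
The 7-membered ring has one sp³ carbon, so it is not fully conjugated — not aromatic (cycloheptatriene).
The 5-membered ring with one N–H is planar and fully conjugated; 2 ring double bonds (4 π electrons) plus a heteroatom lone pair (2) give 6 π electrons. Since 6 = 4n+2 (n=1), it is aromatic (pyrrole).
The 5-membered ring has one sp³ carbon, so it is not fully conjugated — not aromatic (cyclopentadiene).
The 6-membered ring has a continuous p-orbital overlap around the ring; 3 ring double bonds give 6 π electrons. That satisfies 4n+2 with n=1, so it is aromatic (benzene ring).
The second 5-membered ring has one sp³ carbon, so it is not fully conjugated — not aromatic (cyclopentene ring).
The fused 6/5-membered bicyclic (with one oxygen) is a single π system with 9 sp² atoms and 10 π electrons from ring double bonds plus a heteroatom lone pair. 10 = 4(2)+2, so the system is aromatic and both rings count as aromatic (benzofuran).
4 of the 7 rings are aromatic. Total: 4.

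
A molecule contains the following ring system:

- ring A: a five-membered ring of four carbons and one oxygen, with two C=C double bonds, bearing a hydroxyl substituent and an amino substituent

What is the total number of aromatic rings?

1

Ring A is fully conjugated (every ring atom contributes a p orbital); 2 ring double bonds (4 π electrons) plus a heteroatom lone pair (2) give 6 π electrons. 6 = 4(1)+2, so ring A is aromatic (furan).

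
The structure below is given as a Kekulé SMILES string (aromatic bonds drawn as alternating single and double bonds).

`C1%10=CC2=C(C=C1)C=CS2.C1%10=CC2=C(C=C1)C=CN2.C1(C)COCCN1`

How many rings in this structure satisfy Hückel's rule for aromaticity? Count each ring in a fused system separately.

The SMILES encodes a six-membered carbon ring with three alternating C=C double bonds, fused to a five-membered ring containing one sulfur and two C=C double bonds; a six-membered carbon ring with three alternating C=C double bonds, fused to a five-membered ring containing one N–H nitrogen and two C=C double bonds; a six-membered saturated ring with an oxygen and an N–H nitrogen at positions 1 and 4.
The fused 6/5-membered bicyclic (with one sulfur) is a single π system with 9 sp² atoms and 10 π electrons from ring double bonds plus a heteroatom lone pair. 10 = 4(2)+2, so the system is aromatic and both rings count as aromatic (benzothiophene).
The fused 6/5-membered bicyclic (with one N–H) is a single π system with 9 sp² atoms and 10 π electrons from ring double bonds plus a heteroatom lone pair. 10 = 4(2)+2, so the system is aromatic and both rings count as aromatic (indole).
The 6-membered ring with one oxygen and one N–H (1,4) has only sp³ atoms, so it is not fully conjugated — not aromatic (morpholine).
4 of the 5 rings are aromatic. Total: 4.

4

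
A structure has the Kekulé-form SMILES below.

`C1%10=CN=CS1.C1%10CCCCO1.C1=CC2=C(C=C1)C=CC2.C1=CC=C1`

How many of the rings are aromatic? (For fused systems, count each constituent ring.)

The SMILES encodes a five-membered ring with a sulfur at position 1 and a nitrogen at position 3 (in a C=N bond), with two double bonds; a six-membered saturated ring of five carbons and one oxygen; a six-membered carbon ring with three alternating C=C double bonds, fused to a five-membered carbon ring containing one C=C double bond and one sp³ carbon; a four-membered carbon ring with two alternating C=C double bonds.
The 5-membered ring with one sulfur and one =N– is fully conjugated (every ring atom contributes a p orbital); 2 ring double bonds (4 π electrons) plus a heteroatom lone pair (2) give 6 π electrons. 6 = 4(1)+2, so it is aromatic (thiazole).
The 6-membered ring with one oxygen has only sp³ atoms, so it is not fully conjugated — not aromatic (tetrahydropyran).
The 6-membered ring has a continuous p-orbital overlap around the ring; 3 ring double bonds give 6 π electrons. That satisfies 4n+2 with n=1, so it is aromatic (benzene ring).
The 5-membered ring has one sp³ carbon, so it is not fully conjugated — not aromatic (cyclopentene ring).
The 4-membered ring has only sp² ring atoms; a planar conformation would have a fully conjugated π system of 4 electrons. But 4 = 4(1), which is 4n not 4n+2, so it is not aromatic (cyclobutadiene) — cyclobutadiene is antiaromatic and distorts to a rectangle.
2 of the 5 rings are aromatic. Total: 2.

2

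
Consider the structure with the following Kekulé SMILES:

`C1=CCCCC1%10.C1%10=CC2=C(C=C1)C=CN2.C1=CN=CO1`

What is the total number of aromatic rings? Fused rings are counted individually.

The SMILES encodes a six-membered carbon ring with one C=C double bond; a six-membered carbon ring with three alternating C=C double bonds, fused to a five-membered ring containing one N–H nitrogen and two C=C double bonds; a five-membered ring with an oxygen at position 1 and a nitrogen at position 3 (in a C=N bond), with two double bonds.
The 6-membered ring has four sp³ carbons, so it is not fully conjugated — not aromatic (cyclohexene).
The fused 6/5-membered bicyclic (with one N–H) is a single π system with 9 sp² atoms and 10 π electrons from ring double bonds plus a heteroatom lone pair. 10 = 4(2)+2, so the system is aromatic and both rings count as aromatic (indole).
The 5-membered ring with one oxygen and one =N– is fully conjugated (every ring atom contributes a p orbital); 2 ring double bonds (4 π electrons) plus a heteroatom lone pair (2) give 6 π electrons. That satisfies 4n+2 with n=1, so it is aromatic (oxazole).
3 of the 4 rings are aromatic. Total: 3.

3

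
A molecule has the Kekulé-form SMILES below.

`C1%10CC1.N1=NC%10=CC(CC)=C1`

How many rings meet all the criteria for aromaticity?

The SMILES encodes a three-membered saturated carbon ring; a six-membered ring with two adjacent nitrogens and three alternating double bonds.
The 3-membered ring has only sp³ atoms, so it is not fully conjugated — not aromatic (cyclopropane).
The 6-membered ring with two nitrogens (1,2) has a continuous p-orbital overlap around the ring; 3 ring double bonds give 6 π electrons. That satisfies 4n+2 with n=1, so it is aromatic (pyridazine).
1 of the 2 rings is aromatic. Total: 1.

1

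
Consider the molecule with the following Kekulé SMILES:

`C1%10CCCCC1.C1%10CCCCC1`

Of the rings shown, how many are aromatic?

0

The SMILES encodes a six-membered saturated carbon ring; a six-membered saturated carbon ring.
The 6-membered ring has only sp³ atoms, so it is not fully conjugated — not aromatic (cyclohexane).
The second 6-membered ring has only sp³ atoms, so it is not fully conjugated — not aromatic (cyclohexane).
None of the rings are aromatic. Total: 0.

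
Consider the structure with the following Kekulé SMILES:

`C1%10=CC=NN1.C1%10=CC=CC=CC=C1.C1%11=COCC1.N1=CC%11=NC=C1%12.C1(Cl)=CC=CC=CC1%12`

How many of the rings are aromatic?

2

The SMILES encodes a five-membered ring with two adjacent nitrogens (one bearing H, one in a double bond) and two double bonds; an eight-membered carbon ring with four alternating C=C double bonds; a five-membered ring of four carbons and one oxygen, with one C=C double bond and two sp³ carbons; a six-membered ring with nitrogens at positions 1 and 4 and three alternating double bonds; a seven-membered carbon ring with three C=C double bonds and one sp³ carbon.
The 5-membered ring with two adjacent nitrogens (one N–H, one =N–) has a continuous p-orbital overlap around the ring; 2 ring double bonds (4 π electrons) plus a heteroatom lone pair (2) give 6 π electrons. 6 = 4(1)+2, so it is aromatic (pyrazole).
The 8-membered ring has only sp² ring atoms; a planar conformation would have a fully conjugated π system of 8 electrons. But 8 = 4(2), which is 4n not 4n+2, so it is not aromatic (cyclooctatetraene) — cyclooctatetraene distorts into a non-planar tub to avoid antiaromaticity.
The 5-membered ring with one oxygen has two sp³ carbons, so it is not fully conjugated — not aromatic (2,3-dihydrofuran).
The 6-membered ring with two nitrogens (1,4) is fully conjugated (every ring atom contributes a p orbital); 3 ring double bonds give 6 π electrons. 6 = 4(1)+2, so it is aromatic (pyrazine).
The 7-membered ring has one sp³ carbon, so it is not fully conjugated — not aromatic (cycloheptatriene).
2 of the 5 rings are aromatic. Total: 2.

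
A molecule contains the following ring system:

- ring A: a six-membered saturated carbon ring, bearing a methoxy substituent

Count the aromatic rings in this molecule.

Ring A has only sp³ atoms, so it is not fully conjugated — not aromatic (cyclohexane).

0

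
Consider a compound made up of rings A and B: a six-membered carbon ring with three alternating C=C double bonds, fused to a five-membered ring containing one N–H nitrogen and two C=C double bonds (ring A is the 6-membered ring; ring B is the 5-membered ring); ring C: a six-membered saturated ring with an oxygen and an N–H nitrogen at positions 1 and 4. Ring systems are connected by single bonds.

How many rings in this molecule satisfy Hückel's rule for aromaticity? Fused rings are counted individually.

Rings A and B form a fused bicyclic system (with one N–H) with 9 sp² atoms and 10 π electrons from ring double bonds plus a heteroatom lone pair. 10 = 4(2)+2, so the system is aromatic and both rings count as aromatic (indole).
Ring C has only sp³ atoms, so it is not fully conjugated — not aromatic (morpholine).
Aromatic: A, B. Total: 2.

2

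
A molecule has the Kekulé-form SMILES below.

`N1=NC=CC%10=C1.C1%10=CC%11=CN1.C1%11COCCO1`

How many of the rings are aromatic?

The SMILES encodes a six-membered ring with two adjacent nitrogens and three alternating double bonds; a five-membered ring of four carbons and one nitrogen bearing a hydrogen, with two C=C double bonds; a six-membered saturated ring with oxygens at positions 1 and 4.
The 6-membered ring with two nitrogens (1,2) is planar and fully conjugated; 3 ring double bonds give 6 π electrons. 6 = 4(1)+2, so it is aromatic (pyridazine).
The 5-membered ring with one N–H has a continuous p-orbital overlap around the ring; 2 ring double bonds (4 π electrons) plus a heteroatom lone pair (2) give 6 π electrons. Since 6 = 4n+2 (n=1), it is aromatic (pyrrole).
The 6-membered ring with two oxygens (1,4) has only sp³ atoms, so it is not fully conjugated — not aromatic (1,4-dioxane).
2 of the 3 rings are aromatic. Total: 2.

2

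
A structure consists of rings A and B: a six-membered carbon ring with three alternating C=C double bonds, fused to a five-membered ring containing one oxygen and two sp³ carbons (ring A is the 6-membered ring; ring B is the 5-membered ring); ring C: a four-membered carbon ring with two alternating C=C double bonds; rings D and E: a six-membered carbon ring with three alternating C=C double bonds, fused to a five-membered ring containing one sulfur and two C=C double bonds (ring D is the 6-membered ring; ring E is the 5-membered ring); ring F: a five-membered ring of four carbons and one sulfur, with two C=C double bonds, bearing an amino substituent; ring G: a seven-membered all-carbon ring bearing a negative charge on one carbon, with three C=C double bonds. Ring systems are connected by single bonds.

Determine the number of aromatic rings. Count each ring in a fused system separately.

Ring A has a continuous p-orbital overlap around the ring; 3 ring double bonds give 6 π electrons. 6 = 4(1)+2, so ring A is aromatic (benzene ring).
Ring B has two sp³ carbons, so it is not fully conjugated — not aromatic (oxolane ring).
Ring C has only sp² ring atoms; a planar conformation would have a fully conjugated π system of 4 electrons. But 4 = 4(1), which is 4n not 4n+2, so ring C is not aromatic (cyclobutadiene) — cyclobutadiene is antiaromatic and distorts to a rectangle.
Rings D and E form a fused bicyclic system (with one sulfur) with 9 sp² atoms and 10 π electrons from ring double bonds plus a heteroatom lone pair. 10 = 4(2)+2, so the system is aromatic and both rings count as aromatic (benzothiophene).
Ring F has a continuous p-orbital overlap around the ring; 2 ring double bonds (4 π electrons) plus a heteroatom lone pair (2) give 6 π electrons. 6 = 4(1)+2, so ring F is aromatic (thiophene).
Ring G has only sp² ring atoms; a planar conformation would have a fully conjugated π system of 8 electrons. But 8 = 4(2), which is 4n not 4n+2, so ring G is not aromatic (cycloheptatrienyl anion).
Aromatic: A, D, E, F. Total: 4.

4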